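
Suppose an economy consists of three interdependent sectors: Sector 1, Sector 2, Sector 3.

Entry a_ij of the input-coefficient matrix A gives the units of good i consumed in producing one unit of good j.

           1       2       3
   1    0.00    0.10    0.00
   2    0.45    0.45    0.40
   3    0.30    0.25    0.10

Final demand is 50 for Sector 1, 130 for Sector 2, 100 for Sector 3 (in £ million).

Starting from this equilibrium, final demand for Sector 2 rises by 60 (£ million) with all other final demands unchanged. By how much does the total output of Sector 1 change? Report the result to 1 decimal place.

I − A =
  [   1.00    -0.10     0.00]
  [  -0.45     0.55    -0.40]
  [  -0.30    -0.25     0.90]
Cofactors of I−A, C_ij = (−1)^(i+j)·(minor ij) (rows/columns in the sector order above):
  C_11 = (0.55)(0.90) − (-0.40)(-0.25) = 0.3950
  C_12 = −[(-0.45)(0.90) − (-0.40)(-0.30)] = 0.5250
  C_13 = (-0.45)(-0.25) − (0.55)(-0.30) = 0.2775
  C_21 = −[(-0.10)(0.90) − (0.00)(-0.25)] = 0.0900
  C_22 = (1.00)(0.90) − (0.00)(-0.30) = 0.9000
  C_23 = −[(1.00)(-0.25) − (-0.10)(-0.30)] = 0.2800
  C_31 = (-0.10)(-0.40) − (0.00)(0.55) = 0.0400
  C_32 = −[(1.00)(-0.40) − (0.00)(-0.45)] = 0.4000
  C_33 = (1.00)(0.55) − (-0.10)(-0.45) = 0.5050
det(I−A) = Σ_j (I−A)_1j·C_1j = (1.00)(0.3950) + (-0.10)(0.5250) + (0.00)(0.2775) = 0.3425
adj(I−A) = Cᵀ =
  [ 0.3950   0.0900   0.0400]
  [ 0.5250   0.9000   0.4000]
  [ 0.2775   0.2800   0.5050]
(I − A)⁻¹ = adj(I−A) / det(I−A) ≈
  [   1.1533     0.2628     0.1168]
  [   1.5328     2.6277     1.1679]
  [   0.8102     0.8175     1.4745]
Δx = (I − A)⁻¹ Δd with Δd having +60 in the Sector 2 component and 0 elsewhere.
So Δx_1 = L_12 · (+60), where L_12 = adj(I−A)_12 / det(I−A) = 0.0900 / 0.3425.
Δx_1 = 0.0900 × (+60) / 0.3425 = 5.40 / 0.3425 ≈ 15.8.

Δx_1 = 15.8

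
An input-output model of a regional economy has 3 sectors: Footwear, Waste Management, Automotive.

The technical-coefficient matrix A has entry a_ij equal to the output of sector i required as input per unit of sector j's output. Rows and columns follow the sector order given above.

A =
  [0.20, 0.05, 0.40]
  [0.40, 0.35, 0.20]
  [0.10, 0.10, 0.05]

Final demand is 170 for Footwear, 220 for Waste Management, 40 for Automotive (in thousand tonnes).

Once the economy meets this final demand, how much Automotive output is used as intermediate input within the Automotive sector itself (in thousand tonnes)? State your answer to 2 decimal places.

I − A =
  [   0.80    -0.05    -0.40]
  [  -0.40     0.65    -0.20]
  [  -0.10    -0.10     0.95]
Cofactors of I−A, C_ij = (−1)^(i+j)·(minor ij) (rows/columns in the sector order above):
  C_11 = (0.65)(0.95) − (-0.20)(-0.10) = 0.5975
  C_12 = −[(-0.40)(0.95) − (-0.20)(-0.10)] = 0.4000
  C_13 = (-0.40)(-0.10) − (0.65)(-0.10) = 0.1050
  C_21 = −[(-0.05)(0.95) − (-0.40)(-0.10)] = 0.0875
  C_22 = (0.80)(0.95) − (-0.40)(-0.10) = 0.7200
  C_23 = −[(0.80)(-0.10) − (-0.05)(-0.10)] = 0.0850
  C_31 = (-0.05)(-0.20) − (-0.40)(0.65) = 0.2700
  C_32 = −[(0.80)(-0.20) − (-0.40)(-0.40)] = 0.3200
  C_33 = (0.80)(0.65) − (-0.05)(-0.40) = 0.5000
det(I−A) = Σ_j (I−A)_1j·C_1j = (0.80)(0.5975) + (-0.05)(0.4000) + (-0.40)(0.1050) = 0.4160
adj(I−A) = Cᵀ =
  [ 0.5975   0.0875   0.2700]
  [ 0.4000   0.7200   0.3200]
  [ 0.1050   0.0850   0.5000]
(I − A)⁻¹ = adj(I−A) / det(I−A) ≈
  [   1.4363     0.2103     0.6490]
  [   0.9615     1.7308     0.7692]
  [   0.2524     0.2043     1.2019]
First solve x = (I − A)⁻¹ d = adj(I−A)·d / det(I−A); in particular x_A = (0.1050·170 + 0.0850·220 + 0.5000·40) / 0.4160 = 56.55 / 0.4160 = 135.9375.
Intermediate flow from A to A: z_AA = a_AA · x_A = 0.05 × 56.55 / 0.4160 = 2.8275 / 0.4160 ≈ 6.80.

z_AA = 6.80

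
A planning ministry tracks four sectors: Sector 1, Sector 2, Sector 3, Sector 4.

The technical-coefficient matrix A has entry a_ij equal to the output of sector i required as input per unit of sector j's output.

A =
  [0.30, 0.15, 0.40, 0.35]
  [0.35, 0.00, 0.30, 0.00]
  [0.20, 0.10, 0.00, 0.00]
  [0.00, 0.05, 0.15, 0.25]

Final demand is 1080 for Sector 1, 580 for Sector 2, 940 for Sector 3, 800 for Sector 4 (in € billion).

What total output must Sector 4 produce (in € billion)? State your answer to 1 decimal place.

I − A =
  [   0.70    -0.15    -0.40    -0.35]
  [  -0.35     1.00    -0.30     0.00]
  [  -0.20    -0.10     1.00     0.00]
  [   0.00    -0.05    -0.15     0.75]
Compute the cofactors C_ij = (−1)^(i+j)·(3×3 minor ij) of I−A; the adjugate is their transpose:
adj(I−A) = Cᵀ =
  [ 0.727500   0.165250   0.391500   0.339500]
  [ 0.307500   0.454500   0.280875   0.143500]
  [ 0.176250   0.078500   0.479500   0.082250]
  [ 0.055750   0.046000   0.114625   0.523500]
det(I−A) = Σ_j (I−A)_1j·C_1j = (0.70)(0.727500) + (-0.15)(0.307500) + (-0.40)(0.176250) + (-0.35)(0.055750) = 0.3731125
(I − A)⁻¹ = adj(I−A) / det(I−A) ≈
  [   1.9498     0.4429     1.0493     0.9099]
  [   0.8241     1.2181     0.7528     0.3846]
  [   0.4724     0.2104     1.2851     0.2204]
  [   0.1494     0.1233     0.3072     1.4031]
x = (I − A)⁻¹ d = adj(I−A)·d / det(I−A), with det(I−A) = 0.3731125:
  x_1 = (0.727500·1080 + 0.165250·580 + 0.391500·940 + 0.339500·800) / 0.3731125 = 1521.155 / 0.3731125 ≈ 4076.9
  x_2 = (0.307500·1080 + 0.454500·580 + 0.280875·940 + 0.143500·800) / 0.3731125 = 974.5325 / 0.3731125 ≈ 2611.9
  x_3 = (0.176250·1080 + 0.078500·580 + 0.479500·940 + 0.082250·800) / 0.3731125 = 752.41 / 0.3731125 ≈ 2016.6
  x_4 = (0.055750·1080 + 0.046000·580 + 0.114625·940 + 0.523500·800) / 0.3731125 = 613.4375 / 0.3731125 ≈ 1644.1

x_4 = 1644.1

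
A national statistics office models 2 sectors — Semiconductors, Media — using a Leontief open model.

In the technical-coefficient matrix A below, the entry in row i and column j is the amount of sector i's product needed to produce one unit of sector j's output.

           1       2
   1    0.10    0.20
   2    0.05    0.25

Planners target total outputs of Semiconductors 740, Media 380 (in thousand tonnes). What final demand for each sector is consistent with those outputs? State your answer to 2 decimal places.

d_1 = 590.00, d_2 = 248.00

I − A =
  [   0.90    -0.20]
  [  -0.05     0.75]
d = (I − A) x:
  d_1 = (+0.90)·740 + (-0.20)·380 = 590.00
  d_2 = (-0.05)·740 + (+0.75)·380 = 248.00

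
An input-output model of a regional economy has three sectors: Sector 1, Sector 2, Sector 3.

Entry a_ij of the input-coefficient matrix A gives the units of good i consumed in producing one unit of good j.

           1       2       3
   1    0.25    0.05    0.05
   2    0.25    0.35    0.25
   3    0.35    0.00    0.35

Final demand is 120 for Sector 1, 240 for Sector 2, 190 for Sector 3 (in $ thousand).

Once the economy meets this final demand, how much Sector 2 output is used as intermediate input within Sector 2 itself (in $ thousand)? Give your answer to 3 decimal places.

I − A =
  [   0.75    -0.05    -0.05]
  [  -0.25     0.65    -0.25]
  [  -0.35     0.00     0.65]
Cofactors of I−A, C_ij = (−1)^(i+j)·(minor ij) (rows/columns in the sector order above):
  C_11 = (0.65)(0.65) − (-0.25)(0.00) = 0.4225
  C_12 = −[(-0.25)(0.65) − (-0.25)(-0.35)] = 0.2500
  C_13 = (-0.25)(0.00) − (0.65)(-0.35) = 0.2275
  C_21 = −[(-0.05)(0.65) − (-0.05)(0.00)] = 0.0325
  C_22 = (0.75)(0.65) − (-0.05)(-0.35) = 0.4700
  C_23 = −[(0.75)(0.00) − (-0.05)(-0.35)] = 0.0175
  C_31 = (-0.05)(-0.25) − (-0.05)(0.65) = 0.0450
  C_32 = −[(0.75)(-0.25) − (-0.05)(-0.25)] = 0.2000
  C_33 = (0.75)(0.65) − (-0.05)(-0.25) = 0.4750
det(I−A) = Σ_j (I−A)_1j·C_1j = (0.75)(0.4225) + (-0.05)(0.2500) + (-0.05)(0.2275) = 0.2930
adj(I−A) = Cᵀ =
  [ 0.4225   0.0325   0.0450]
  [ 0.2500   0.4700   0.2000]
  [ 0.2275   0.0175   0.4750]
(I − A)⁻¹ = adj(I−A) / det(I−A) ≈
  [   1.4420     0.1109     0.1536]
  [   0.8532     1.6041     0.6826]
  [   0.7765     0.0597     1.6212]
First solve x = (I − A)⁻¹ d = adj(I−A)·d / det(I−A); in particular x_2 = (0.2500·120 + 0.4700·240 + 0.2000·190) / 0.2930 = 180.80 / 0.2930 ≈ 617.06485.
Intermediate flow from 2 to 2: z_22 = a_22 · x_2 = 0.35 × 180.80 / 0.2930 = 63.28 / 0.2930 ≈ 215.973.

z_22 = 215.973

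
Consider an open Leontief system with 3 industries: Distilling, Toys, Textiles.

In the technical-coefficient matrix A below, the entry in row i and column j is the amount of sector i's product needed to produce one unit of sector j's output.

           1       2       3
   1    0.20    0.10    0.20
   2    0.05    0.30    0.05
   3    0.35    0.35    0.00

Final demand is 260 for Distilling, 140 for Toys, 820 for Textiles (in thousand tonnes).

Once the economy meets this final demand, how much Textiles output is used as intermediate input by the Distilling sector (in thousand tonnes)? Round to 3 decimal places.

I − A =
  [   0.80    -0.10    -0.20]
  [  -0.05     0.70    -0.05]
  [  -0.35    -0.35     1.00]
Cofactors of I−A, C_ij = (−1)^(i+j)·(minor ij) (rows/columns in the sector order above):
  C_11 = (0.70)(1.00) − (-0.05)(-0.35) = 0.6825
  C_12 = −[(-0.05)(1.00) − (-0.05)(-0.35)] = 0.0675
  C_13 = (-0.05)(-0.35) − (0.70)(-0.35) = 0.2625
  C_21 = −[(-0.10)(1.00) − (-0.20)(-0.35)] = 0.1700
  C_22 = (0.80)(1.00) − (-0.20)(-0.35) = 0.7300
  C_23 = −[(0.80)(-0.35) − (-0.10)(-0.35)] = 0.3150
  C_31 = (-0.10)(-0.05) − (-0.20)(0.70) = 0.1450
  C_32 = −[(0.80)(-0.05) − (-0.20)(-0.05)] = 0.0500
  C_33 = (0.80)(0.70) − (-0.10)(-0.05) = 0.5550
det(I−A) = Σ_j (I−A)_1j·C_1j = (0.80)(0.6825) + (-0.10)(0.0675) + (-0.20)(0.2625) = 0.48675
adj(I−A) = Cᵀ =
  [ 0.6825   0.1700   0.1450]
  [ 0.0675   0.7300   0.0500]
  [ 0.2625   0.3150   0.5550]
(I − A)⁻¹ = adj(I−A) / det(I−A) ≈
  [   1.4022     0.3493     0.2979]
  [   0.1387     1.4997     0.1027]
  [   0.5393     0.6471     1.1402]
First solve x = (I − A)⁻¹ d = adj(I−A)·d / det(I−A); in particular x_1 = (0.6825·260 + 0.1700·140 + 0.1450·820) / 0.48675 = 320.15 / 0.48675 ≈ 657.72984.
Intermediate flow from 3 to 1: z_31 = a_31 · x_1 = 0.35 × 320.15 / 0.48675 = 112.0525 / 0.48675 ≈ 230.205.

z_31 = 230.205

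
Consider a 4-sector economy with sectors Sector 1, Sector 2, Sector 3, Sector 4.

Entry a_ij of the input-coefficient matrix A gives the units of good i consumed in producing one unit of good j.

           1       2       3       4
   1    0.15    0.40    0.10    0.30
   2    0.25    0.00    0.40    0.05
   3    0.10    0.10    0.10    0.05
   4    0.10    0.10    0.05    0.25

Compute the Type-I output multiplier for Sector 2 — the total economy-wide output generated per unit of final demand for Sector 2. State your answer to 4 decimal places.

m_2 = 2.5662

I − A =
  [   0.85    -0.40    -0.10    -0.30]
  [  -0.25     1.00    -0.40    -0.05]
  [  -0.10    -0.10     0.90    -0.05]
  [  -0.10    -0.10    -0.05     0.75]
Compute the cofactors C_ij = (−1)^(i+j)·(3×3 minor ij) of I−A; the adjugate is their transpose:
adj(I−A) = Cᵀ =
  [ 0.635750   0.305500   0.222500   0.289500]
  [ 0.204875   0.535125   0.268125   0.135500]
  [ 0.100000   0.100000   0.518750   0.081250]
  [ 0.118750   0.118750   0.100000   0.612500]
det(I−A) = Σ_j (I−A)_1j·C_1j = (0.85)(0.635750) + (-0.40)(0.204875) + (-0.10)(0.100000) + (-0.30)(0.118750) = 0.4128125
(I − A)⁻¹ = adj(I−A) / det(I−A) ≈
  [   1.54005     0.74005     0.53899     0.70129]
  [   0.49629     1.29629     0.64951     0.32824]
  [   0.24224     0.24224     1.25662     0.19682]
  [   0.28766     0.28766     0.24224     1.48372]
The output multiplier for sector j is the column-j sum of the Leontief inverse (I − A)⁻¹ = adj(I−A) / det(I−A).
Column 2 of adj(I−A): (0.305500, 0.535125, 0.100000, 0.118750); det(I−A) = 0.4128125.
m_2 = (0.305500 + 0.535125 + 0.100000 + 0.118750) / 0.4128125 = 1.059375 / 0.4128125 ≈ 2.5662.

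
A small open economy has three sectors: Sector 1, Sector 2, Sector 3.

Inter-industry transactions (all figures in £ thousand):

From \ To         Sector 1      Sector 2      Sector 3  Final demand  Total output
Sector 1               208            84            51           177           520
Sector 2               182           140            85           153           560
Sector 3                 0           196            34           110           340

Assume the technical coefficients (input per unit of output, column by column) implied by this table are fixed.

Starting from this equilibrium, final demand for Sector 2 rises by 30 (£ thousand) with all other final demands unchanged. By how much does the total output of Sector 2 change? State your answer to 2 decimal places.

Technical coefficients a_ij = z_ij / X_j:
  a_11 = 208/520 = 0.40, a_21 = 182/520 = 0.35, a_31 = 0/520 = 0.00
  a_12 = 84/560 = 0.15, a_22 = 140/560 = 0.25, a_32 = 196/560 = 0.35
  a_13 = 51/340 = 0.15, a_23 = 85/340 = 0.25, a_33 = 34/340 = 0.10
I − A =
  [   0.60    -0.15    -0.15]
  [  -0.35     0.75    -0.25]
  [   0.00    -0.35     0.90]
Cofactors of I−A, C_ij = (−1)^(i+j)·(minor ij) (rows/columns in the sector order above):
  C_11 = (0.75)(0.90) − (-0.25)(-0.35) = 0.5875
  C_12 = −[(-0.35)(0.90) − (-0.25)(0.00)] = 0.3150
  C_13 = (-0.35)(-0.35) − (0.75)(0.00) = 0.1225
  C_21 = −[(-0.15)(0.90) − (-0.15)(-0.35)] = 0.1875
  C_22 = (0.60)(0.90) − (-0.15)(0.00) = 0.5400
  C_23 = −[(0.60)(-0.35) − (-0.15)(0.00)] = 0.2100
  C_31 = (-0.15)(-0.25) − (-0.15)(0.75) = 0.1500
  C_32 = −[(0.60)(-0.25) − (-0.15)(-0.35)] = 0.2025
  C_33 = (0.60)(0.75) − (-0.15)(-0.35) = 0.3975
det(I−A) = Σ_j (I−A)_1j·C_1j = (0.60)(0.5875) + (-0.15)(0.3150) + (-0.15)(0.1225) = 0.286875
adj(I−A) = Cᵀ =
  [ 0.5875   0.1875   0.1500]
  [ 0.3150   0.5400   0.2025]
  [ 0.1225   0.2100   0.3975]
(I − A)⁻¹ = adj(I−A) / det(I−A) ≈
  [   2.0479     0.6536     0.5229]
  [   1.0980     1.8824     0.7059]
  [   0.4270     0.7320     1.3856]
Δx = (I − A)⁻¹ Δd with Δd having +30 in the Sector 2 component and 0 elsewhere.
So Δx_2 = L_22 · (+30), where L_22 = adj(I−A)_22 / det(I−A) = 0.5400 / 0.286875.
Δx_2 = 0.5400 × (+30) / 0.286875 = 16.20 / 0.286875 ≈ 56.47.

Δx_2 = 56.47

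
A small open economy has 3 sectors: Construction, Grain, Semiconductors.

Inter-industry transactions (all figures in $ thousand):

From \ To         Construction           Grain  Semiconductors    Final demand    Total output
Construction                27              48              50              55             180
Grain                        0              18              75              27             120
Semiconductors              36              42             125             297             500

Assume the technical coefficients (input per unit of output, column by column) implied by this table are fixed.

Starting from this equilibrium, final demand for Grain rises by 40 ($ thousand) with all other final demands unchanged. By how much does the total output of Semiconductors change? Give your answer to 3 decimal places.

Technical coefficients a_ij = z_ij / X_j:
  a_11 = 27/180 = 0.15, a_21 = 0/180 = 0.00, a_31 = 36/180 = 0.20
  a_12 = 48/120 = 0.40, a_22 = 18/120 = 0.15, a_32 = 42/120 = 0.35
  a_13 = 50/500 = 0.10, a_23 = 75/500 = 0.15, a_33 = 125/500 = 0.25
I − A =
  [   0.85    -0.40    -0.10]
  [   0.00     0.85    -0.15]
  [  -0.20    -0.35     0.75]
Cofactors of I−A, C_ij = (−1)^(i+j)·(minor ij) (rows/columns in the sector order above):
  C_11 = (0.85)(0.75) − (-0.15)(-0.35) = 0.5850
  C_12 = −[(0.00)(0.75) − (-0.15)(-0.20)] = 0.0300
  C_13 = (0.00)(-0.35) − (0.85)(-0.20) = 0.1700
  C_21 = −[(-0.40)(0.75) − (-0.10)(-0.35)] = 0.3350
  C_22 = (0.85)(0.75) − (-0.10)(-0.20) = 0.6175
  C_23 = −[(0.85)(-0.35) − (-0.40)(-0.20)] = 0.3775
  C_31 = (-0.40)(-0.15) − (-0.10)(0.85) = 0.1450
  C_32 = −[(0.85)(-0.15) − (-0.10)(0.00)] = 0.1275
  C_33 = (0.85)(0.85) − (-0.40)(0.00) = 0.7225
det(I−A) = Σ_j (I−A)_1j·C_1j = (0.85)(0.5850) + (-0.40)(0.0300) + (-0.10)(0.1700) = 0.46825
adj(I−A) = Cᵀ =
  [ 0.5850   0.3350   0.1450]
  [ 0.0300   0.6175   0.1275]
  [ 0.1700   0.3775   0.7225]
(I − A)⁻¹ = adj(I−A) / det(I−A) ≈
  [   1.2493     0.7154     0.3097]
  [   0.0641     1.3187     0.2723]
  [   0.3631     0.8062     1.5430]
Δx = (I − A)⁻¹ Δd with Δd having +40 in the Grain component and 0 elsewhere.
So Δx_3 = L_32 · (+40), where L_32 = adj(I−A)_32 / det(I−A) = 0.3775 / 0.46825.
Δx_3 = 0.3775 × (+40) / 0.46825 = 15.10 / 0.46825 ≈ 32.248.

Δx_3 = 32.248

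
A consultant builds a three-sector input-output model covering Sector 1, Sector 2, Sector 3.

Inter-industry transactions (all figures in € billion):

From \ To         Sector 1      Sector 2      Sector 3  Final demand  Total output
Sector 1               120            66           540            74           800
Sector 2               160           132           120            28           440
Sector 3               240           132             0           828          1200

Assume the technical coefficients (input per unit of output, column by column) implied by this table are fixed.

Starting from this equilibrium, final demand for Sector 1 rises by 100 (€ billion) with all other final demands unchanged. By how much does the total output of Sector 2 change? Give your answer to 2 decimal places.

Technical coefficients a_ij = z_ij / X_j:
  a_11 = 120/800 = 0.15, a_21 = 160/800 = 0.20, a_31 = 240/800 = 0.30
  a_12 = 66/440 = 0.15, a_22 = 132/440 = 0.30, a_32 = 132/440 = 0.30
  a_13 = 540/1200 = 0.45, a_23 = 120/1200 = 0.10, a_33 = 0/1200 = 0.00
I − A =
  [   0.85    -0.15    -0.45]
  [  -0.20     0.70    -0.10]
  [  -0.30    -0.30     1.00]
Cofactors of I−A, C_ij = (−1)^(i+j)·(minor ij) (rows/columns in the sector order above):
  C_11 = (0.70)(1.00) − (-0.10)(-0.30) = 0.6700
  C_12 = −[(-0.20)(1.00) − (-0.10)(-0.30)] = 0.2300
  C_13 = (-0.20)(-0.30) − (0.70)(-0.30) = 0.2700
  C_21 = −[(-0.15)(1.00) − (-0.45)(-0.30)] = 0.2850
  C_22 = (0.85)(1.00) − (-0.45)(-0.30) = 0.7150
  C_23 = −[(0.85)(-0.30) − (-0.15)(-0.30)] = 0.3000
  C_31 = (-0.15)(-0.10) − (-0.45)(0.70) = 0.3300
  C_32 = −[(0.85)(-0.10) − (-0.45)(-0.20)] = 0.1750
  C_33 = (0.85)(0.70) − (-0.15)(-0.20) = 0.5650
det(I−A) = Σ_j (I−A)_1j·C_1j = (0.85)(0.6700) + (-0.15)(0.2300) + (-0.45)(0.2700) = 0.4135
adj(I−A) = Cᵀ =
  [ 0.6700   0.2850   0.3300]
  [ 0.2300   0.7150   0.1750]
  [ 0.2700   0.3000   0.5650]
(I − A)⁻¹ = adj(I−A) / det(I−A) ≈
  [   1.6203     0.6892     0.7981]
  [   0.5562     1.7291     0.4232]
  [   0.6530     0.7255     1.3664]
Δx = (I − A)⁻¹ Δd with Δd having +100 in the Sector 1 component and 0 elsewhere.
So Δx_2 = L_21 · (+100), where L_21 = adj(I−A)_21 / det(I−A) = 0.2300 / 0.4135.
Δx_2 = 0.2300 × (+100) / 0.4135 = 23.00 / 0.4135 ≈ 55.62.

Δx_2 = 55.62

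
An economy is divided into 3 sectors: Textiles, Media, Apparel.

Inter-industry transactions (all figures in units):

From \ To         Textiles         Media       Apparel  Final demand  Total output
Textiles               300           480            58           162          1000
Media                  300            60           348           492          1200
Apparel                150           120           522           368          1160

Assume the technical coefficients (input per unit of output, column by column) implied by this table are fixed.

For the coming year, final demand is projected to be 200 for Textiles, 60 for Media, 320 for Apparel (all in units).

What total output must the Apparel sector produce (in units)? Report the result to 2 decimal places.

x_3 = 859.49

Technical coefficients a_ij = z_ij / X_j:
  a_11 = 300/1000 = 0.30, a_21 = 300/1000 = 0.30, a_31 = 150/1000 = 0.15
  a_12 = 480/1200 = 0.40, a_22 = 60/1200 = 0.05, a_32 = 120/1200 = 0.10
  a_13 = 58/1160 = 0.05, a_23 = 348/1160 = 0.30, a_33 = 522/1160 = 0.45
I − A =
  [   0.70    -0.40    -0.05]
  [  -0.30     0.95    -0.30]
  [  -0.15    -0.10     0.55]
Cofactors of I−A, C_ij = (−1)^(i+j)·(minor ij) (rows/columns in the sector order above):
  C_11 = (0.95)(0.55) − (-0.30)(-0.10) = 0.4925
  C_12 = −[(-0.30)(0.55) − (-0.30)(-0.15)] = 0.2100
  C_13 = (-0.30)(-0.10) − (0.95)(-0.15) = 0.1725
  C_21 = −[(-0.40)(0.55) − (-0.05)(-0.10)] = 0.2250
  C_22 = (0.70)(0.55) − (-0.05)(-0.15) = 0.3775
  C_23 = −[(0.70)(-0.10) − (-0.40)(-0.15)] = 0.1300
  C_31 = (-0.40)(-0.30) − (-0.05)(0.95) = 0.1675
  C_32 = −[(0.70)(-0.30) − (-0.05)(-0.30)] = 0.2250
  C_33 = (0.70)(0.95) − (-0.40)(-0.30) = 0.5450
det(I−A) = Σ_j (I−A)_1j·C_1j = (0.70)(0.4925) + (-0.40)(0.2100) + (-0.05)(0.1725) = 0.252125
adj(I−A) = Cᵀ =
  [ 0.4925   0.2250   0.1675]
  [ 0.2100   0.3775   0.2250]
  [ 0.1725   0.1300   0.5450]
(I − A)⁻¹ = adj(I−A) / det(I−A) ≈
  [   1.9534     0.8924     0.6644]
  [   0.8329     1.4973     0.8924]
  [   0.6842     0.5156     2.1616]
x = (I − A)⁻¹ d = adj(I−A)·d / det(I−A), with det(I−A) = 0.252125:
  x_1 = (0.4925·200 + 0.2250·60 + 0.1675·320) / 0.252125 = 165.60 / 0.252125 ≈ 656.82
  x_2 = (0.2100·200 + 0.3775·60 + 0.2250·320) / 0.252125 = 136.65 / 0.252125 ≈ 541.99
  x_3 = (0.1725·200 + 0.1300·60 + 0.5450·320) / 0.252125 = 216.70 / 0.252125 ≈ 859.49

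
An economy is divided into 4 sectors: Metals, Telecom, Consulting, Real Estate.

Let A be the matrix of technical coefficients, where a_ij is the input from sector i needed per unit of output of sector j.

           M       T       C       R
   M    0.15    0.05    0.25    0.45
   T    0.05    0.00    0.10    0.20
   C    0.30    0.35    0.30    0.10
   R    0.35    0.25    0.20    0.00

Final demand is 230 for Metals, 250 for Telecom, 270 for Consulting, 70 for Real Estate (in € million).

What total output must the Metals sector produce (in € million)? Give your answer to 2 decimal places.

I − A =
  [   0.85    -0.05    -0.25    -0.45]
  [  -0.05     1.00    -0.10    -0.20]
  [  -0.30    -0.35     0.70    -0.10]
  [  -0.35    -0.25    -0.20     1.00]
Compute the cofactors C_ij = (−1)^(i+j)·(3×3 minor ij) of I−A; the adjugate is their transpose:
adj(I−A) = Cᵀ =
  [ 0.593500   0.238000   0.345750   0.349250]
  [ 0.128500   0.357000   0.137750   0.143000]
  [ 0.363250   0.314125   0.638375   0.290125]
  [ 0.312500   0.235375   0.283125   0.482625]
det(I−A) = Σ_j (I−A)_1j·C_1j = (0.85)(0.593500) + (-0.05)(0.128500) + (-0.25)(0.363250) + (-0.45)(0.312500) = 0.2666125
(I − A)⁻¹ = adj(I−A) / det(I−A) ≈
  [   2.2261     0.8927     1.2968     1.3100]
  [   0.4820     1.3390     0.5167     0.5364]
  [   1.3625     1.1782     2.3944     1.0882]
  [   1.1721     0.8828     1.0619     1.8102]
x = (I − A)⁻¹ d = adj(I−A)·d / det(I−A), with det(I−A) = 0.2666125:
  x_M = (0.593500·230 + 0.238000·250 + 0.345750·270 + 0.349250·70) / 0.2666125 = 313.805 / 0.2666125 ≈ 1177.01
  x_T = (0.128500·230 + 0.357000·250 + 0.137750·270 + 0.143000·70) / 0.2666125 = 166.0075 / 0.2666125 ≈ 622.65
  x_C = (0.363250·230 + 0.314125·250 + 0.638375·270 + 0.290125·70) / 0.2666125 = 354.74875 / 0.2666125 ≈ 1330.58
  x_R = (0.312500·230 + 0.235375·250 + 0.283125·270 + 0.482625·70) / 0.2666125 = 240.94625 / 0.2666125 ≈ 903.73

x_M = 1177.01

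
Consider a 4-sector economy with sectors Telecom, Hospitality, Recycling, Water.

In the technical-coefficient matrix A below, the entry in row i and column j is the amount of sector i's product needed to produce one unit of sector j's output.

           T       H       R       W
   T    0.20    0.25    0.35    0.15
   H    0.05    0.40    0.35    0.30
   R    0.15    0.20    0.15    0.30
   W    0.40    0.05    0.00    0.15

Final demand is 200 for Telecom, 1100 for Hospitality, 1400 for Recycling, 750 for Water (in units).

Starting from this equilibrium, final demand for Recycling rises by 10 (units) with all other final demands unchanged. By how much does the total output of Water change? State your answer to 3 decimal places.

Δx_W = 9.654

I − A =
  [   0.80    -0.25    -0.35    -0.15]
  [  -0.05     0.60    -0.35    -0.30]
  [  -0.15    -0.20     0.85    -0.30]
  [  -0.40    -0.05     0.00     0.85]
Compute the cofactors C_ij = (−1)^(i+j)·(3×3 minor ij) of I−A; the adjugate is their transpose:
adj(I−A) = Cᵀ =
  [ 0.356000   0.251750   0.250250   0.240000]
  [ 0.224750   0.440375   0.273875   0.291750]
  [ 0.179500   0.199000   0.319000   0.214500]
  [ 0.180750   0.144375   0.133875   0.293250]
det(I−A) = Σ_j (I−A)_1j·C_1j = (0.80)(0.356000) + (-0.25)(0.224750) + (-0.35)(0.179500) + (-0.15)(0.180750) = 0.138675
(I − A)⁻¹ = adj(I−A) / det(I−A) ≈
  [   2.5672     1.8154     1.8046     1.7307]
  [   1.6207     3.1756     1.9749     2.1038]
  [   1.2944     1.4350     2.3003     1.5468]
  [   1.3034     1.0411     0.9654     2.1147]
Δx = (I − A)⁻¹ Δd with Δd having +10 in the Recycling component and 0 elsewhere.
So Δx_W = L_WR · (+10), where L_WR = adj(I−A)_WR / det(I−A) = 0.133875 / 0.138675.
Δx_W = 0.133875 × (+10) / 0.138675 = 1.33875 / 0.138675 ≈ 9.654.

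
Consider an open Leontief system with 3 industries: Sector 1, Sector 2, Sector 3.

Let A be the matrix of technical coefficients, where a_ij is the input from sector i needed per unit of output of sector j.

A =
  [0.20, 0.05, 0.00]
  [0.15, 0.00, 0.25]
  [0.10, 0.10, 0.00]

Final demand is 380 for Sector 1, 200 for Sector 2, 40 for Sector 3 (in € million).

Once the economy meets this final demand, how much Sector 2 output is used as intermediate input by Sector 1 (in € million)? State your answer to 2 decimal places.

I − A =
  [   0.80    -0.05     0.00]
  [  -0.15     1.00    -0.25]
  [  -0.10    -0.10     1.00]
Cofactors of I−A, C_ij = (−1)^(i+j)·(minor ij) (rows/columns in the sector order above):
  C_11 = (1.00)(1.00) − (-0.25)(-0.10) = 0.9750
  C_12 = −[(-0.15)(1.00) − (-0.25)(-0.10)] = 0.1750
  C_13 = (-0.15)(-0.10) − (1.00)(-0.10) = 0.1150
  C_21 = −[(-0.05)(1.00) − (0.00)(-0.10)] = 0.0500
  C_22 = (0.80)(1.00) − (0.00)(-0.10) = 0.8000
  C_23 = −[(0.80)(-0.10) − (-0.05)(-0.10)] = 0.0850
  C_31 = (-0.05)(-0.25) − (0.00)(1.00) = 0.0125
  C_32 = −[(0.80)(-0.25) − (0.00)(-0.15)] = 0.2000
  C_33 = (0.80)(1.00) − (-0.05)(-0.15) = 0.7925
det(I−A) = Σ_j (I−A)_1j·C_1j = (0.80)(0.9750) + (-0.05)(0.1750) + (0.00)(0.1150) = 0.77125
adj(I−A) = Cᵀ =
  [ 0.9750   0.0500   0.0125]
  [ 0.1750   0.8000   0.2000]
  [ 0.1150   0.0850   0.7925]
(I − A)⁻¹ = adj(I−A) / det(I−A) ≈
  [   1.2642     0.0648     0.0162]
  [   0.2269     1.0373     0.2593]
  [   0.1491     0.1102     1.0276]
First solve x = (I − A)⁻¹ d = adj(I−A)·d / det(I−A); in particular x_1 = (0.9750·380 + 0.0500·200 + 0.0125·40) / 0.77125 = 381.00 / 0.77125 ≈ 494.0032.
Intermediate flow from 2 to 1: z_21 = a_21 · x_1 = 0.15 × 381.00 / 0.77125 = 57.15 / 0.77125 ≈ 74.10.

z_21 = 74.10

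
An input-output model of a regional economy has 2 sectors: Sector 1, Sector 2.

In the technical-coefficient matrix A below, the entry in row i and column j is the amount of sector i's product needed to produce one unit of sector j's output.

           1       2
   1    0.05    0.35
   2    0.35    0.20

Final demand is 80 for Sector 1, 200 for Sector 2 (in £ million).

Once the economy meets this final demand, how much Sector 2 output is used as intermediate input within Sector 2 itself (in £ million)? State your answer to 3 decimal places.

I − A =
  [   0.95    -0.35]
  [  -0.35     0.80]
det(I−A) = (0.95)(0.80) − (-0.35)(-0.35) = 0.6375
adj(I−A) = [[0.80, 0.35], [0.35, 0.95]]
(I − A)⁻¹ = adj(I−A) / det(I−A) ≈
  [   1.2549     0.5490]
  [   0.5490     1.4902]
First solve x = (I − A)⁻¹ d = adj(I−A)·d / det(I−A); in particular x_2 = (0.35·80 + 0.95·200) / 0.6375 = 218.00 / 0.6375 ≈ 341.96078.
Intermediate flow from 2 to 2: z_22 = a_22 · x_2 = 0.20 × 218.00 / 0.6375 = 43.60 / 0.6375 ≈ 68.392.

z_22 = 68.392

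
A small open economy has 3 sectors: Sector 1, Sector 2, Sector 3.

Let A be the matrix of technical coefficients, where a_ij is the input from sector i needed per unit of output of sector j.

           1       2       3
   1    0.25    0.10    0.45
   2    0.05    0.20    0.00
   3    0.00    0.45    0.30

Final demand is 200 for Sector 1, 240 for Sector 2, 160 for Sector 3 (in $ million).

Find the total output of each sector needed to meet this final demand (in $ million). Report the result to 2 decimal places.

I − A =
  [   0.75    -0.10    -0.45]
  [  -0.05     0.80     0.00]
  [   0.00    -0.45     0.70]
Cofactors of I−A, C_ij = (−1)^(i+j)·(minor ij) (rows/columns in the sector order above):
  C_11 = (0.80)(0.70) − (0.00)(-0.45) = 0.5600
  C_12 = −[(-0.05)(0.70) − (0.00)(0.00)] = 0.0350
  C_13 = (-0.05)(-0.45) − (0.80)(0.00) = 0.0225
  C_21 = −[(-0.10)(0.70) − (-0.45)(-0.45)] = 0.2725
  C_22 = (0.75)(0.70) − (-0.45)(0.00) = 0.5250
  C_23 = −[(0.75)(-0.45) − (-0.10)(0.00)] = 0.3375
  C_31 = (-0.10)(0.00) − (-0.45)(0.80) = 0.3600
  C_32 = −[(0.75)(0.00) − (-0.45)(-0.05)] = 0.0225
  C_33 = (0.75)(0.80) − (-0.10)(-0.05) = 0.5950
det(I−A) = Σ_j (I−A)_1j·C_1j = (0.75)(0.5600) + (-0.10)(0.0350) + (-0.45)(0.0225) = 0.406375
adj(I−A) = Cᵀ =
  [ 0.5600   0.2725   0.3600]
  [ 0.0350   0.5250   0.0225]
  [ 0.0225   0.3375   0.5950]
(I − A)⁻¹ = adj(I−A) / det(I−A) ≈
  [   1.3780     0.6706     0.8859]
  [   0.0861     1.2919     0.0554]
  [   0.0554     0.8305     1.4642]
x = (I − A)⁻¹ d = adj(I−A)·d / det(I−A), with det(I−A) = 0.406375:
  x_1 = (0.5600·200 + 0.2725·240 + 0.3600·160) / 0.406375 = 235.00 / 0.406375 ≈ 578.28
  x_2 = (0.0350·200 + 0.5250·240 + 0.0225·160) / 0.406375 = 136.60 / 0.406375 ≈ 336.14
  x_3 = (0.0225·200 + 0.3375·240 + 0.5950·160) / 0.406375 = 180.70 / 0.406375 ≈ 444.66

x_1 = 578.28, x_2 = 336.14, x_3 = 444.66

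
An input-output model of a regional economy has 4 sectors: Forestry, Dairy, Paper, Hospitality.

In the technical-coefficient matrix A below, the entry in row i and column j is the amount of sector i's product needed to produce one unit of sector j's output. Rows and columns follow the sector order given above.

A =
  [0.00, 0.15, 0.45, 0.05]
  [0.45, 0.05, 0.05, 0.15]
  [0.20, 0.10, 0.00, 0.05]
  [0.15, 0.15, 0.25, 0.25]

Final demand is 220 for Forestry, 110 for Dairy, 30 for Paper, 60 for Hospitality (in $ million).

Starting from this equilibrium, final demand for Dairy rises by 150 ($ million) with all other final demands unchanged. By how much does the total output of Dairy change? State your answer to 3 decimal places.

Δx_D = 190.037

I − A =
  [   1.00    -0.15    -0.45    -0.05]
  [  -0.45     0.95    -0.05    -0.15]
  [  -0.20    -0.10     1.00    -0.05]
  [  -0.15    -0.15    -0.25     0.75]
Compute the cofactors C_ij = (−1)^(i+j)·(3×3 minor ij) of I−A; the adjugate is their transpose:
adj(I−A) = Cᵀ =
  [ 0.670250   0.156500   0.334000   0.098250]
  [ 0.369750   0.656625   0.242250   0.172125]
  [ 0.184500   0.106875   0.625500   0.075375]
  [ 0.269500   0.198250   0.323750   0.770250]
det(I−A) = Σ_j (I−A)_1j·C_1j = (1.00)(0.670250) + (-0.15)(0.369750) + (-0.45)(0.184500) + (-0.05)(0.269500) = 0.5182875
(I − A)⁻¹ = adj(I−A) / det(I−A) ≈
  [   1.2932     0.3020     0.6444     0.1896]
  [   0.7134     1.2669     0.4674     0.3321]
  [   0.3560     0.2062     1.2069     0.1454]
  [   0.5200     0.3825     0.6247     1.4861]
Δx = (I − A)⁻¹ Δd with Δd having +150 in the Dairy component and 0 elsewhere.
So Δx_D = L_DD · (+150), where L_DD = adj(I−A)_DD / det(I−A) = 0.656625 / 0.5182875.
Δx_D = 0.656625 × (+150) / 0.5182875 = 98.49375 / 0.5182875 ≈ 190.037.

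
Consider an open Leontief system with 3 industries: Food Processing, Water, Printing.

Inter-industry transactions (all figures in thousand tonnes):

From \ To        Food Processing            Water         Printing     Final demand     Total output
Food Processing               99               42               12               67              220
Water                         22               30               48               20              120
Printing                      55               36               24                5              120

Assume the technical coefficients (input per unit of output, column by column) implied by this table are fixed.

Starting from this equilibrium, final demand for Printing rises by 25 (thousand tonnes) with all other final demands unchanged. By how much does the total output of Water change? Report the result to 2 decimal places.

Technical coefficients a_ij = z_ij / X_j:
  a_11 = 99/220 = 0.45, a_21 = 22/220 = 0.10, a_31 = 55/220 = 0.25
  a_12 = 42/120 = 0.35, a_22 = 30/120 = 0.25, a_32 = 36/120 = 0.30
  a_13 = 12/120 = 0.10, a_23 = 48/120 = 0.40, a_33 = 24/120 = 0.20
I − A =
  [   0.55    -0.35    -0.10]
  [  -0.10     0.75    -0.40]
  [  -0.25    -0.30     0.80]
Cofactors of I−A, C_ij = (−1)^(i+j)·(minor ij) (rows/columns in the sector order above):
  C_11 = (0.75)(0.80) − (-0.40)(-0.30) = 0.4800
  C_12 = −[(-0.10)(0.80) − (-0.40)(-0.25)] = 0.1800
  C_13 = (-0.10)(-0.30) − (0.75)(-0.25) = 0.2175
  C_21 = −[(-0.35)(0.80) − (-0.10)(-0.30)] = 0.3100
  C_22 = (0.55)(0.80) − (-0.10)(-0.25) = 0.4150
  C_23 = −[(0.55)(-0.30) − (-0.35)(-0.25)] = 0.2525
  C_31 = (-0.35)(-0.40) − (-0.10)(0.75) = 0.2150
  C_32 = −[(0.55)(-0.40) − (-0.10)(-0.10)] = 0.2300
  C_33 = (0.55)(0.75) − (-0.35)(-0.10) = 0.3775
det(I−A) = Σ_j (I−A)_1j·C_1j = (0.55)(0.4800) + (-0.35)(0.1800) + (-0.10)(0.2175) = 0.17925
adj(I−A) = Cᵀ =
  [ 0.4800   0.3100   0.2150]
  [ 0.1800   0.4150   0.2300]
  [ 0.2175   0.2525   0.3775]
(I − A)⁻¹ = adj(I−A) / det(I−A) ≈
  [   2.6778     1.7294     1.1994]
  [   1.0042     2.3152     1.2831]
  [   1.2134     1.4086     2.1060]
Δx = (I − A)⁻¹ Δd with Δd having +25 in the Printing component and 0 elsewhere.
So Δx_2 = L_23 · (+25), where L_23 = adj(I−A)_23 / det(I−A) = 0.2300 / 0.17925.
Δx_2 = 0.2300 × (+25) / 0.17925 = 5.75 / 0.17925 ≈ 32.08.

Δx_2 = 32.08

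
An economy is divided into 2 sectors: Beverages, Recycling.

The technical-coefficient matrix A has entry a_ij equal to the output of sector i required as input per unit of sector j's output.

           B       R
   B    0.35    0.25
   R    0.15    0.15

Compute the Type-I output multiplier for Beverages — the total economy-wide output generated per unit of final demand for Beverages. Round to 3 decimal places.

I − A =
  [   0.65    -0.25]
  [  -0.15     0.85]
det(I−A) = (0.65)(0.85) − (-0.25)(-0.15) = 0.5150
adj(I−A) = [[0.85, 0.25], [0.15, 0.65]]
(I − A)⁻¹ = adj(I−A) / det(I−A) ≈
  [   1.6505     0.4854]
  [   0.2913     1.2621]
The output multiplier for sector j is the column-j sum of the Leontief inverse (I − A)⁻¹ = adj(I−A) / det(I−A).
Column B of adj(I−A): (0.85, 0.15); det(I−A) = 0.5150.
m_B = (0.85 + 0.15) / 0.5150 = 1.00 / 0.5150 ≈ 1.942.

m_B = 1.942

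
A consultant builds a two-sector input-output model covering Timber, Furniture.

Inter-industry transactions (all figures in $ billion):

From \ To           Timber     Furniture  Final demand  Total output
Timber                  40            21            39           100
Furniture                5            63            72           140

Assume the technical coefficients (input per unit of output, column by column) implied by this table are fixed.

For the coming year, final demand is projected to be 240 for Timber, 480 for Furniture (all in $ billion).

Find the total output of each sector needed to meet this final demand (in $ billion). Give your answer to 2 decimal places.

x_1 = 632.56, x_2 = 930.23

Technical coefficients a_ij = z_ij / X_j:
  a_11 = 40/100 = 0.40, a_21 = 5/100 = 0.05
  a_12 = 21/140 = 0.15, a_22 = 63/140 = 0.45
I − A =
  [   0.60    -0.15]
  [  -0.05     0.55]
det(I−A) = (0.60)(0.55) − (-0.15)(-0.05) = 0.3225
adj(I−A) = [[0.55, 0.15], [0.05, 0.60]]
(I − A)⁻¹ = adj(I−A) / det(I−A) ≈
  [   1.7054     0.4651]
  [   0.1550     1.8605]
x = (I − A)⁻¹ d = adj(I−A)·d / det(I−A), with det(I−A) = 0.3225:
  x_1 = (0.55·240 + 0.15·480) / 0.3225 = 204.00 / 0.3225 ≈ 632.56
  x_2 = (0.05·240 + 0.60·480) / 0.3225 = 300.00 / 0.3225 ≈ 930.23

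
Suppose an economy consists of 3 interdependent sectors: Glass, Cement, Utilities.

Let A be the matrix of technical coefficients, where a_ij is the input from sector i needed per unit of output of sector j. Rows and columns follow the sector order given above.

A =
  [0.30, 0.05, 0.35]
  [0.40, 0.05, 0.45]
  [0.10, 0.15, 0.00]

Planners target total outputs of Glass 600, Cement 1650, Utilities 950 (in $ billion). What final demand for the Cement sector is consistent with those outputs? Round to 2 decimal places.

d_2 = 900.00

I − A =
  [   0.70    -0.05    -0.35]
  [  -0.40     0.95    -0.45]
  [  -0.10    -0.15     1.00]
d = (I − A) x:
  d_1 = (+0.70)·600 + (-0.05)·1650 + (-0.35)·950 = 5.00
  d_2 = (-0.40)·600 + (+0.95)·1650 + (-0.45)·950 = 900.00
  d_3 = (-0.10)·600 + (-0.15)·1650 + (+1.00)·950 = 642.50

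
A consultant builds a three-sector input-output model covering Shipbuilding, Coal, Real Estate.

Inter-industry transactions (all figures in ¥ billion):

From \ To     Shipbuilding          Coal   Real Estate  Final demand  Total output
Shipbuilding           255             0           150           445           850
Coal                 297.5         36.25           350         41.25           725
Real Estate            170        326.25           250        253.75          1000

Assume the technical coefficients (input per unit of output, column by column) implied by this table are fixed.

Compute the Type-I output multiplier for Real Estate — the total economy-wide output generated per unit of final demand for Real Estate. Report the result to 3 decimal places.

m_3 = 3.285

Technical coefficients a_ij = z_ij / X_j:
  a_11 = 255/850 = 0.30, a_21 = 297.5/850 = 0.35, a_31 = 170/850 = 0.20
  a_12 = 0/725 = 0.00, a_22 = 36.25/725 = 0.05, a_32 = 326.25/725 = 0.45
  a_13 = 150/1000 = 0.15, a_23 = 350/1000 = 0.35, a_33 = 250/1000 = 0.25
I − A =
  [   0.70     0.00    -0.15]
  [  -0.35     0.95    -0.35]
  [  -0.20    -0.45     0.75]
Cofactors of I−A, C_ij = (−1)^(i+j)·(minor ij) (rows/columns in the sector order above):
  C_11 = (0.95)(0.75) − (-0.35)(-0.45) = 0.5550
  C_12 = −[(-0.35)(0.75) − (-0.35)(-0.20)] = 0.3325
  C_13 = (-0.35)(-0.45) − (0.95)(-0.20) = 0.3475
  C_21 = −[(0.00)(0.75) − (-0.15)(-0.45)] = 0.0675
  C_22 = (0.70)(0.75) − (-0.15)(-0.20) = 0.4950
  C_23 = −[(0.70)(-0.45) − (0.00)(-0.20)] = 0.3150
  C_31 = (0.00)(-0.35) − (-0.15)(0.95) = 0.1425
  C_32 = −[(0.70)(-0.35) − (-0.15)(-0.35)] = 0.2975
  C_33 = (0.70)(0.95) − (0.00)(-0.35) = 0.6650
det(I−A) = Σ_j (I−A)_1j·C_1j = (0.70)(0.5550) + (0.00)(0.3325) + (-0.15)(0.3475) = 0.336375
adj(I−A) = Cᵀ =
  [ 0.5550   0.0675   0.1425]
  [ 0.3325   0.4950   0.2975]
  [ 0.3475   0.3150   0.6650]
(I − A)⁻¹ = adj(I−A) / det(I−A) ≈
  [   1.6499     0.2007     0.4236]
  [   0.9885     1.4716     0.8844]
  [   1.0331     0.9365     1.9770]
The output multiplier for sector j is the column-j sum of the Leontief inverse (I − A)⁻¹ = adj(I−A) / det(I−A).
Column 3 of adj(I−A): (0.1425, 0.2975, 0.6650); det(I−A) = 0.336375.
m_3 = (0.1425 + 0.2975 + 0.6650) / 0.336375 = 1.105 / 0.336375 ≈ 3.285.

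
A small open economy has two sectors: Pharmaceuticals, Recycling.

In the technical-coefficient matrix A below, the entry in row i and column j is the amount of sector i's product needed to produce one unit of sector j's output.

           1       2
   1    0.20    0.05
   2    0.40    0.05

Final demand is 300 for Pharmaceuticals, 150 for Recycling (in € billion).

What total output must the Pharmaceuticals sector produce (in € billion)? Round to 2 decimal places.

I − A =
  [   0.80    -0.05]
  [  -0.40     0.95]
det(I−A) = (0.80)(0.95) − (-0.05)(-0.40) = 0.7400
adj(I−A) = [[0.95, 0.05], [0.40, 0.80]]
(I − A)⁻¹ = adj(I−A) / det(I−A) ≈
  [   1.2838     0.0676]
  [   0.5405     1.0811]
x = (I − A)⁻¹ d = adj(I−A)·d / det(I−A), with det(I−A) = 0.7400:
  x_1 = (0.95·300 + 0.05·150) / 0.7400 = 292.50 / 0.7400 ≈ 395.27
  x_2 = (0.40·300 + 0.80·150) / 0.7400 = 240.00 / 0.7400 ≈ 324.32

x_1 = 395.27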